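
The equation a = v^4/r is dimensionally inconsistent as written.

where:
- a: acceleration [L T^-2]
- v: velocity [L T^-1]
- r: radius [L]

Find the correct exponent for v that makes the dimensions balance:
The exponent of v should be 2: a = v^2/r

The LHS a has dimensions [L T^-2]; v has dimensions [L T^-1].
As written, the RHS v^4/r (exponent 4 on v) has dimensions [L^3 T^-4], which does not match.
With exponent 2, the RHS v^2/r has dimensions [L T^-2], matching the LHS.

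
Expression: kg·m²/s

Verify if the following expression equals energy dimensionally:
No

The expression kg·m²/s has dimensions [L^2 M T^-1], but energy has dimensions [L^2 M T^-2].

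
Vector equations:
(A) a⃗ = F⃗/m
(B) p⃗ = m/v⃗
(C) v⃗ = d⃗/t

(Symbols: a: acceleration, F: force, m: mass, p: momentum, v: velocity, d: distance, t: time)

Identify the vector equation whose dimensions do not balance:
(B) p⃗ = m/v⃗

(A) a⃗ = F⃗/m: LHS [L T^-2], RHS [L T^-2] ✓ — force (vector) divided by mass (scalar)
(B) p⃗ = m/v⃗: LHS [L M T^-1], RHS [L^-1 M T] ✗ — momentum is mass times velocity; should be mv⃗ (and division by a vector is undefined)
(C) v⃗ = d⃗/t: LHS [L T^-1], RHS [L T^-1] ✓ — displacement (vector) divided by time (scalar)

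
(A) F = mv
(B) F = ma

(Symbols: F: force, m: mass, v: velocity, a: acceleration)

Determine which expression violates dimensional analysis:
(A)

(A) F = mv: LHS [L M T^-2], RHS [L M T^-1] ✗
(B) F = ma: LHS [L M T^-2], RHS [L M T^-2] ✓

Expression (A) F = mv is dimensionally incorrect.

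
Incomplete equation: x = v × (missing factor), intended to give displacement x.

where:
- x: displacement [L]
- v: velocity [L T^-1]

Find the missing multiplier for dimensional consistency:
t (time), dimensions [T]

x has dimensions [L] and v has dimensions [L T^-1].
The missing factor must have dimensions [L] / [L T^-1] = [T], i.e. time (t).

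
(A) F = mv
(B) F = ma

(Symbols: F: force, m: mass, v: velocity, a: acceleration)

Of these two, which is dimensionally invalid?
(A)

(A) F = mv: LHS [L M T^-2], RHS [L M T^-1] ✗
(B) F = ma: LHS [L M T^-2], RHS [L M T^-2] ✓

Expression (A) F = mv is dimensionally incorrect.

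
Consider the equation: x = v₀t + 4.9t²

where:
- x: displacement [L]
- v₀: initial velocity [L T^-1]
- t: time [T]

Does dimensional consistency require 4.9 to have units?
Yes

x has dimensions [L], while t² alone has dimensions [T^2]. For the equation to balance, the factor 4.9 must carry dimensions [L T^-2] — it is a dimensional constant (a numerical value of a physical quantity with its units suppressed), not a pure number.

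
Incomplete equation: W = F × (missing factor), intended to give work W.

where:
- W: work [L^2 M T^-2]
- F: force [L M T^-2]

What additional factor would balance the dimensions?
d (distance), dimensions [L]

W has dimensions [L^2 M T^-2] and F has dimensions [L M T^-2].
The missing factor must have dimensions [L^2 M T^-2] / [L M T^-2] = [L], i.e. distance (d).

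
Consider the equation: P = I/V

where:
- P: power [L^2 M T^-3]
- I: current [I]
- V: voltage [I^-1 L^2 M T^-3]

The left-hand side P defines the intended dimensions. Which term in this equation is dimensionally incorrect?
The right-hand side term I/V

P has dimensions [L^2 M T^-3], but I/V has dimensions [I^2 L^-2 M^-1 T^3], so the term I/V is dimensionally wrong for P.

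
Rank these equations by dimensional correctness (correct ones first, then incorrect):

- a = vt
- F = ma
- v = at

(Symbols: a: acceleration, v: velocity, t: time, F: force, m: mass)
Dimensionally correct: F = ma, v = at
Dimensionally incorrect: a = vt
Ordered (correct first, then incorrect): F = ma, v = at, a = vt

- a = vt: LHS [L T^-2], RHS [L] → incorrect ✗
- F = ma: LHS [L M T^-2], RHS [L M T^-2] → correct ✓
- v = at: LHS [L T^-1], RHS [L T^-1] → correct ✓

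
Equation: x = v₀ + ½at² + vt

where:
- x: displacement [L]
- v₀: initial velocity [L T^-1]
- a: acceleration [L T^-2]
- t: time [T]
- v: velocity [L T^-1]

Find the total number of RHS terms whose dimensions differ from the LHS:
1

LHS x: [L]
- v₀: [L T^-1] ✗
- ½at²: [L] ✓
- vt: [L] ✓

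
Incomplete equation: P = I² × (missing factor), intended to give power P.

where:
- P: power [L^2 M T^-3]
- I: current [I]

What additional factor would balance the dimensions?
R (resistance), dimensions [I^-2 L^2 M T^-3]

P has dimensions [L^2 M T^-3] and I² has dimensions [I^2].
The missing factor must have dimensions [L^2 M T^-3] / [I^2] = [I^-2 L^2 M T^-3], i.e. resistance (R).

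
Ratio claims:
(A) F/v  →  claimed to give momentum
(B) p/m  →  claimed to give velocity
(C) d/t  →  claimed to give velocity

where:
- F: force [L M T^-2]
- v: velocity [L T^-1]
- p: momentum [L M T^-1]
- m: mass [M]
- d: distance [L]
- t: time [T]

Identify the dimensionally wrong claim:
(A) F/v does not give momentum

(A) F/v: [M T^-1] ≠ momentum [L M T^-1] ✗
(B) p/m: [L T^-1] = velocity [L T^-1] ✓
(C) d/t: [L T^-1] = velocity [L T^-1] ✓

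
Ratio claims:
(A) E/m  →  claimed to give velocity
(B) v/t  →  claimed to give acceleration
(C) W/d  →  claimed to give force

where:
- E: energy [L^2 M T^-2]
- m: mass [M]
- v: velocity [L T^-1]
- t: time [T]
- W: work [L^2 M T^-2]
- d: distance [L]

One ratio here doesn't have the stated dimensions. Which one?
(A) E/m does not give velocity

(A) E/m: [L^2 T^-2] ≠ velocity [L T^-1] ✗
(B) v/t: [L T^-2] = acceleration [L T^-2] ✓
(C) W/d: [L M T^-2] = force [L M T^-2] ✓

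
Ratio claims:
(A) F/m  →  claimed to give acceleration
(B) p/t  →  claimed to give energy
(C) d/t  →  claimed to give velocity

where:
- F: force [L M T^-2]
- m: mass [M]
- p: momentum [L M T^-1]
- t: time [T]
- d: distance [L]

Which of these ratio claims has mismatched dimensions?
(B) p/t does not give energy

(A) F/m: [L T^-2] = acceleration [L T^-2] ✓
(B) p/t: [L M T^-2] ≠ energy [L^2 M T^-2] ✗
(C) d/t: [L T^-1] = velocity [L T^-1] ✓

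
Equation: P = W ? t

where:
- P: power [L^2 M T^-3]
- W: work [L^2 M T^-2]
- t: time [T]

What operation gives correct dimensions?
division (÷): P = W ÷ t

P [L^2 M T^-3]; W [L^2 M T^-2]; t [T].
W × t → [L^2 M T^-1] ✗
W ÷ t → [L^2 M T^-3] ✓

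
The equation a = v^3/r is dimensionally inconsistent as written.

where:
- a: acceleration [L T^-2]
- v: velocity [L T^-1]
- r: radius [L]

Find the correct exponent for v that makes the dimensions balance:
The exponent of v should be 2: a = v^2/r

The LHS a has dimensions [L T^-2]; v has dimensions [L T^-1].
As written, the RHS v^3/r (exponent 3 on v) has dimensions [L^2 T^-3], which does not match.
With exponent 2, the RHS v^2/r has dimensions [L T^-2], matching the LHS.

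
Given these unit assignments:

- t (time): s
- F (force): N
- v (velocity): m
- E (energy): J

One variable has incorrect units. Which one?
v

The variable v (velocity) should have units m/s, not m.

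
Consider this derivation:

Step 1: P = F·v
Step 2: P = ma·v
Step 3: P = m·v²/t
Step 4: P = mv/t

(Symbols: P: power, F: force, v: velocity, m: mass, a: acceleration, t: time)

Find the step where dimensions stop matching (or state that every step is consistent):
Step 4

Step 1: P = F·v → LHS [L^2 M T^-3], RHS [L^2 M T^-3] ✓
Step 2: P = ma·v → LHS [L^2 M T^-3], RHS [L^2 M T^-3] ✓
Step 3: P = m·v²/t → LHS [L^2 M T^-3], RHS [L^2 M T^-3] ✓
Step 4: P = mv/t → LHS [L^2 M T^-3], RHS [L M T^-2] ✗

The first dimensional inconsistency appears in step 4: P = mv/t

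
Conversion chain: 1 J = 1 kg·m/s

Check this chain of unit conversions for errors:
The chain is incorrect (it contains an error).

Incorrect: Joule is kg·m²/s², not kg·m/s (that is momentum)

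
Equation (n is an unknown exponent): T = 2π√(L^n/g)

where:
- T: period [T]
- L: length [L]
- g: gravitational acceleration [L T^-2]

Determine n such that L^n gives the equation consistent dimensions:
n = 1

T has dimensions [T]; L has dimensions [L].
With n = 1: 2π√(L^1/g) has dimensions [T], matching the LHS ✓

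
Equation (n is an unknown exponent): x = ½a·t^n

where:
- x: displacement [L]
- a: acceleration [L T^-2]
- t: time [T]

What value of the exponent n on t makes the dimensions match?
n = 2

x has dimensions [L]; t has dimensions [T].
The rest of the RHS has dimensions [L T^-2], so t^n must supply [T^2].
With n = 2: ½a·t^2 has dimensions [L], matching the LHS ✓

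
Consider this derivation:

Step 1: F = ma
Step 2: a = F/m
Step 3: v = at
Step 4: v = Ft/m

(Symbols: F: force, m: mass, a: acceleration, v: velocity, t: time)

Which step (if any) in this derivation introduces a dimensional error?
No step introduces an error — all steps are dimensionally consistent.

Step 1: F = ma → LHS [L M T^-2], RHS [L M T^-2] ✓
Step 2: a = F/m → LHS [L T^-2], RHS [L T^-2] ✓
Step 3: v = at → LHS [L T^-1], RHS [L T^-1] ✓
Step 4: v = Ft/m → LHS [L T^-1], RHS [L T^-1] ✓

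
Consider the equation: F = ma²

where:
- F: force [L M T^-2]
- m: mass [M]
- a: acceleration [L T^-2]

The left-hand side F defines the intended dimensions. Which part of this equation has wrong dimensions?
The right-hand side term ma²

F has dimensions [L M T^-2], but ma² has dimensions [L^2 M T^-4], so the term ma² is dimensionally wrong for F.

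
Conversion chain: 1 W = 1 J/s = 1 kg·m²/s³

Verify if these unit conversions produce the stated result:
The chain is correct (no errors).

Correct: Watt is Joule per second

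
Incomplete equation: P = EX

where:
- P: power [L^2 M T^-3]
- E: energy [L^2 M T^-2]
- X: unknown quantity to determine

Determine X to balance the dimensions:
X = f (inverse time / frequency (1/t)), dimensions [T^-1]

P has dimensions [L^2 M T^-3]; the rest of the RHS (E) has dimensions [L^2 M T^-2].
So X must have dimensions [T^-1] — X = f (inverse time / frequency (1/t)).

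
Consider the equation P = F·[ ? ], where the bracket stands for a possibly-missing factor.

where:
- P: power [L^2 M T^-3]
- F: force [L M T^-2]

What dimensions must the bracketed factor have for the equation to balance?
[L T^-1] — velocity (e.g. v)

P has dimensions [L^2 M T^-3]; F has dimensions [L M T^-2].
The bracketed factor must supply [L^2 M T^-3] / [L M T^-2] = [L T^-1].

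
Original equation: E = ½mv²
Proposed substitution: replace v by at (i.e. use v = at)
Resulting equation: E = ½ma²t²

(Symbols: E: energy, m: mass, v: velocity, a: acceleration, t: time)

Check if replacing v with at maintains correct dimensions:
Yes

[v] = [L T^-1] and [at] = [L T^-1]. These match, so the substitution replaces a quantity by one of the same dimensions and the result E = ½ma²t² has LHS [L^2 M T^-2] vs RHS [L^2 M T^-2] — still consistent.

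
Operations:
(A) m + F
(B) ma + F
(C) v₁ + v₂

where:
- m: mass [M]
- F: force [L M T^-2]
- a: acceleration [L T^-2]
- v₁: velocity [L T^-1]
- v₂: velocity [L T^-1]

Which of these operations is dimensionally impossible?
(A) m + F

(A) m + F: m [M] and F [L M T^-2] — different dimensions cannot be added/subtracted ✗
(B) ma + F: ma [L M T^-2] and F [L M T^-2] — same dimensions ✓
(C) v₁ + v₂: v₁ [L T^-1] and v₂ [L T^-1] — same dimensions ✓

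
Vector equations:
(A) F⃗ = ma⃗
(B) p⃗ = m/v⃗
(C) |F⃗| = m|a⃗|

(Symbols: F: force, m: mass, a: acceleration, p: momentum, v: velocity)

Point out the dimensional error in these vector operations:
(B) p⃗ = m/v⃗

(A) F⃗ = ma⃗: LHS [L M T^-2], RHS [L M T^-2] ✓ — Force and acceleration are vectors, mass is a scalar
(B) p⃗ = m/v⃗: LHS [L M T^-1], RHS [L^-1 M T] ✗ — momentum is mass times velocity; should be mv⃗ (and division by a vector is undefined)
(C) |F⃗| = m|a⃗|: LHS [L M T^-2], RHS [L M T^-2] ✓ — magnitudes of vectors are scalars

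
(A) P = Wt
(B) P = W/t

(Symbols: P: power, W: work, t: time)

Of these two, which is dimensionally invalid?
(A)

(A) P = Wt: LHS [L^2 M T^-3], RHS [L^2 M T^-1] ✗
(B) P = W/t: LHS [L^2 M T^-3], RHS [L^2 M T^-3] ✓

Expression (A) P = Wt is dimensionally incorrect.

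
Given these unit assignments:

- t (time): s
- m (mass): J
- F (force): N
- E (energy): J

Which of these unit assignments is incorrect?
m

The variable m (mass) should have units kg, not J.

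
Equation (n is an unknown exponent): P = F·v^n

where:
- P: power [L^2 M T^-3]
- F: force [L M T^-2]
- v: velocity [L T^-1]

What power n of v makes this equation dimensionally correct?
n = 1

P has dimensions [L^2 M T^-3]; v has dimensions [L T^-1].
The rest of the RHS has dimensions [L M T^-2], so v^n must supply [L T^-1].
With n = 1: F·v^1 has dimensions [L^2 M T^-3], matching the LHS ✓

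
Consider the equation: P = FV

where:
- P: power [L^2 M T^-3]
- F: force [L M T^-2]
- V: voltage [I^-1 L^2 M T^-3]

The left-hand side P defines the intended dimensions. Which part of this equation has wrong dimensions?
The right-hand side term FV

P has dimensions [L^2 M T^-3], but FV has dimensions [I^-1 L^3 M^2 T^-5], so the term FV is dimensionally wrong for P.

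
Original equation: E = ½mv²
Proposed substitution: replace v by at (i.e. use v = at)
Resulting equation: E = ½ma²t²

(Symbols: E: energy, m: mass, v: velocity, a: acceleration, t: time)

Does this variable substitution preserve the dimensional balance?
Yes

[v] = [L T^-1] and [at] = [L T^-1]. These match, so the substitution replaces a quantity by one of the same dimensions and the result E = ½ma²t² has LHS [L^2 M T^-2] vs RHS [L^2 M T^-2] — still consistent.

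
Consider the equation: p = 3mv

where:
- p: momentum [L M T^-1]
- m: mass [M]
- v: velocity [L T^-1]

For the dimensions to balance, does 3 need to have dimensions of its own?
No

p has dimensions [L M T^-1] and mv already has dimensions [L M T^-1], so the equation balances without 3 contributing any dimensions. 3 is a pure (dimensionless) number; changing or removing it would not affect dimensional consistency.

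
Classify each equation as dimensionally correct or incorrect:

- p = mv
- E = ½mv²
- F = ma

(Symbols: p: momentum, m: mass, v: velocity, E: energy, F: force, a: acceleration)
Dimensionally correct: p = mv, E = ½mv², F = ma
Dimensionally incorrect: none
Ordered (correct first, then incorrect): p = mv, E = ½mv², F = ma

- p = mv: LHS [L M T^-1], RHS [L M T^-1] → correct ✓
- E = ½mv²: LHS [L^2 M T^-2], RHS [L^2 M T^-2] → correct ✓
- F = ma: LHS [L M T^-2], RHS [L M T^-2] → correct ✓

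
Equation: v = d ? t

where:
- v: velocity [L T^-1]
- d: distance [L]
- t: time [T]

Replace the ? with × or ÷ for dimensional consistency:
division (÷): v = d ÷ t

v [L T^-1]; d [L]; t [T].
d × t → [L T] ✗
d ÷ t → [L T^-1] ✓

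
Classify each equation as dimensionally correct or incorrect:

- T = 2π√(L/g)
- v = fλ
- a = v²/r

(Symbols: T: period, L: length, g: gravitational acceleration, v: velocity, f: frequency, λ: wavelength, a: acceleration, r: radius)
Dimensionally correct: T = 2π√(L/g), v = fλ, a = v²/r
Dimensionally incorrect: none
Ordered (correct first, then incorrect): T = 2π√(L/g), v = fλ, a = v²/r

- T = 2π√(L/g): LHS [T], RHS [T] → correct ✓
- v = fλ: LHS [L T^-1], RHS [L T^-1] → correct ✓
- a = v²/r: LHS [L T^-2], RHS [L T^-2] → correct ✓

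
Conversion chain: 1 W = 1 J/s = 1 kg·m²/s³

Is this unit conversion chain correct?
The chain is correct (no errors).

Correct: Watt is Joule per second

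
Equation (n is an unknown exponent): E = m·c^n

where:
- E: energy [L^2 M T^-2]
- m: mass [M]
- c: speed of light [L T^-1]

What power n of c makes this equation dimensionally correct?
n = 2

E has dimensions [L^2 M T^-2]; c has dimensions [L T^-1].
The rest of the RHS has dimensions [M], so c^n must supply [L^2 T^-2].
With n = 2: m·c^2 has dimensions [L^2 M T^-2], matching the LHS ✓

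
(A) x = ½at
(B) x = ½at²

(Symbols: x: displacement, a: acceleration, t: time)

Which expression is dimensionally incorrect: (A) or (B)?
(A)

(A) x = ½at: LHS [L], RHS [L T^-1] ✗
(B) x = ½at²: LHS [L], RHS [L] ✓

Expression (A) x = ½at is dimensionally incorrect.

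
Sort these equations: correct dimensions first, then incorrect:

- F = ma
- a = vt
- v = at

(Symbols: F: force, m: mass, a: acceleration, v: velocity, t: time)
Dimensionally correct: F = ma, v = at
Dimensionally incorrect: a = vt
Ordered (correct first, then incorrect): F = ma, v = at, a = vt

- F = ma: LHS [L M T^-2], RHS [L M T^-2] → correct ✓
- a = vt: LHS [L T^-2], RHS [L] → incorrect ✗
- v = at: LHS [L T^-1], RHS [L T^-1] → correct ✓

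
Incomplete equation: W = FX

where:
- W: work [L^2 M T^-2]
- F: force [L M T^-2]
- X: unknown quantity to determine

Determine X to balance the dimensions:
X = d (distance), dimensions [L]

W has dimensions [L^2 M T^-2]; the rest of the RHS (F) has dimensions [L M T^-2].
So X must have dimensions [L] — X = d (distance).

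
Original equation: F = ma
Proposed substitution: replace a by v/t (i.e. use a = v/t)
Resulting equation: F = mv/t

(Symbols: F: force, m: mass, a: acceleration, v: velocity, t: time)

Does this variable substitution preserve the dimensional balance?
Yes

[a] = [L T^-2] and [v/t] = [L T^-2]. These match, so the substitution replaces a quantity by one of the same dimensions and the result F = mv/t has LHS [L M T^-2] vs RHS [L M T^-2] — still consistent.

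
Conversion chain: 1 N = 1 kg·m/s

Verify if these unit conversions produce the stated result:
The chain is incorrect (it contains an error).

Incorrect: Newton is kg·m/s², not kg·m/s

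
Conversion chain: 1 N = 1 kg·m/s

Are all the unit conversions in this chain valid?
The chain is incorrect (it contains an error).

Incorrect: Newton is kg·m/s², not kg·m/s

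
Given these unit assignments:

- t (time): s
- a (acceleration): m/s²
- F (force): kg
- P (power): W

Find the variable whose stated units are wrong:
F

The variable F (force) should have units N, not kg.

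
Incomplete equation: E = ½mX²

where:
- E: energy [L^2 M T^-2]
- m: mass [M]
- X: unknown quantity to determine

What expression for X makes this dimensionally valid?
X = v (velocity), dimensions [L T^-1]

E has dimensions [L^2 M T^-2]; the rest of the RHS (½m) has dimensions [M].
So X² must have dimensions [L^2 T^-2], i.e. X has dimensions [L T^-1] — X = v (velocity).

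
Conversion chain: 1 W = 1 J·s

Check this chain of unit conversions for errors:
The chain is incorrect (it contains an error).

Incorrect: Watt is J/s, not J·s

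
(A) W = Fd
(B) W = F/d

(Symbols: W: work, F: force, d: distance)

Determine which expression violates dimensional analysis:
(B)

(A) W = Fd: LHS [L^2 M T^-2], RHS [L^2 M T^-2] ✓
(B) W = F/d: LHS [L^2 M T^-2], RHS [M T^-2] ✗

Expression (B) W = F/d is dimensionally incorrect.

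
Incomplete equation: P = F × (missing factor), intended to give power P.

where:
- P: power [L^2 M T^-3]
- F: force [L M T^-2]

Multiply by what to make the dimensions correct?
v (velocity), dimensions [L T^-1]

P has dimensions [L^2 M T^-3] and F has dimensions [L M T^-2].
The missing factor must have dimensions [L^2 M T^-3] / [L M T^-2] = [L T^-1], i.e. velocity (v).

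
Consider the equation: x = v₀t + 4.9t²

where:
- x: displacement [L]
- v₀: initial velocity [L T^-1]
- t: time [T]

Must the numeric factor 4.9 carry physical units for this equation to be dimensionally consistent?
Yes

x has dimensions [L], while t² alone has dimensions [T^2]. For the equation to balance, the factor 4.9 must carry dimensions [L T^-2] — it is a dimensional constant (a numerical value of a physical quantity with its units suppressed), not a pure number.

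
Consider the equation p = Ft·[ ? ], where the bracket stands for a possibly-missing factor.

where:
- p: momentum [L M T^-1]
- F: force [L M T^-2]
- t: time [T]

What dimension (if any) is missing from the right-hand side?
Nothing is missing — the bracketed factor must be dimensionless.

p has dimensions [L M T^-1] and Ft already has dimensions [L M T^-1], so p = Ft is dimensionally complete.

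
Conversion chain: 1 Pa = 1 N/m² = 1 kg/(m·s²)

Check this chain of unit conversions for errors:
The chain is correct (no errors).

Correct: Pascal is Newton per square meter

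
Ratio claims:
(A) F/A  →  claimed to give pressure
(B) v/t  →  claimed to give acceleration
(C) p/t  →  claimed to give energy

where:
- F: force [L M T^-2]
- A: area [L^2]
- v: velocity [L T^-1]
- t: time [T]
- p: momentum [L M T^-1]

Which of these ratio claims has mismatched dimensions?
(C) p/t does not give energy

(A) F/A: [L^-1 M T^-2] = pressure [L^-1 M T^-2] ✓
(B) v/t: [L T^-2] = acceleration [L T^-2] ✓
(C) p/t: [L M T^-2] ≠ energy [L^2 M T^-2] ✗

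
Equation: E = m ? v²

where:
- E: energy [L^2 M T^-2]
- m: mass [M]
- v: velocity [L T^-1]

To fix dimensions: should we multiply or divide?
multiplication (×): E = m × v²

E [L^2 M T^-2]; m [M]; v² [L^2 T^-2].
m × v² → [L^2 M T^-2] ✓
m ÷ v² → [L^-2 M T^2] ✗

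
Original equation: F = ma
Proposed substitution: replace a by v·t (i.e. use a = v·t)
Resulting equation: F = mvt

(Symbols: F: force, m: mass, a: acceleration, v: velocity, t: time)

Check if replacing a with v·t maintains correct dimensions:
No

[a] = [L T^-2] and [v·t] = [L]. These differ, so the substitution replaces a quantity by one of different dimensions and the result F = mvt has LHS [L M T^-2] vs RHS [L M] — inconsistent.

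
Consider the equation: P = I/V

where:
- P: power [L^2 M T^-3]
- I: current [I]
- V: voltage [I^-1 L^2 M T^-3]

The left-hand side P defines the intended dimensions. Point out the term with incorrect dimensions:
The right-hand side term I/V

P has dimensions [L^2 M T^-3], but I/V has dimensions [I^2 L^-2 M^-1 T^3], so the term I/V is dimensionally wrong for P.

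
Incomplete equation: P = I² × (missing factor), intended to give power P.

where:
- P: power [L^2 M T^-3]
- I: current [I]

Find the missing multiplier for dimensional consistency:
R (resistance), dimensions [I^-2 L^2 M T^-3]

P has dimensions [L^2 M T^-3] and I² has dimensions [I^2].
The missing factor must have dimensions [L^2 M T^-3] / [I^2] = [I^-2 L^2 M T^-3], i.e. resistance (R).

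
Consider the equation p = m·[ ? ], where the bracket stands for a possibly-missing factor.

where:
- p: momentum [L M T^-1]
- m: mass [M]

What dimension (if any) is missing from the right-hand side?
[L T^-1] — velocity (e.g. v)

p has dimensions [L M T^-1]; m has dimensions [M].
The bracketed factor must supply [L M T^-1] / [M] = [L T^-1].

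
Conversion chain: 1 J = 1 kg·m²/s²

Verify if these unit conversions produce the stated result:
The chain is correct (no errors).

Correct: Joule is defined as kg·m²/s²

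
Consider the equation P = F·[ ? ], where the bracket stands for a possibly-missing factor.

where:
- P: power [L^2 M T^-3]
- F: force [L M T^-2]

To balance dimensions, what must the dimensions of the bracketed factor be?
[L T^-1] — velocity (e.g. v)

P has dimensions [L^2 M T^-3]; F has dimensions [L M T^-2].
The bracketed factor must supply [L^2 M T^-3] / [L M T^-2] = [L T^-1].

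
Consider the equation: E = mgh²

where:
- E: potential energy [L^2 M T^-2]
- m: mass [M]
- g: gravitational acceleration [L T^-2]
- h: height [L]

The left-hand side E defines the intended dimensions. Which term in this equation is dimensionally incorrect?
The right-hand side term mgh²

E has dimensions [L^2 M T^-2], but mgh² has dimensions [L^3 M T^-2], so the term mgh² is dimensionally wrong for E.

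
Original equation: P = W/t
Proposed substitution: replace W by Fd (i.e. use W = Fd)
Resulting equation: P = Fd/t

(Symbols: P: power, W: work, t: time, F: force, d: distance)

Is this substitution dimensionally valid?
Yes

[W] = [L^2 M T^-2] and [Fd] = [L^2 M T^-2]. These match, so the substitution replaces a quantity by one of the same dimensions and the result P = Fd/t has LHS [L^2 M T^-3] vs RHS [L^2 M T^-3] — still consistent.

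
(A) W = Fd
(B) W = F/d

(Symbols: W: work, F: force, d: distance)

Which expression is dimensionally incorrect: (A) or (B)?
(B)

(A) W = Fd: LHS [L^2 M T^-2], RHS [L^2 M T^-2] ✓
(B) W = F/d: LHS [L^2 M T^-2], RHS [M T^-2] ✗

Expression (B) W = F/d is dimensionally incorrect.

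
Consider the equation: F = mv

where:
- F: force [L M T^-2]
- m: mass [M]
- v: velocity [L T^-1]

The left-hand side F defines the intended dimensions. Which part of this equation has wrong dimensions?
The right-hand side term mv

F has dimensions [L M T^-2], but mv has dimensions [L M T^-1], so the term mv is dimensionally wrong for F.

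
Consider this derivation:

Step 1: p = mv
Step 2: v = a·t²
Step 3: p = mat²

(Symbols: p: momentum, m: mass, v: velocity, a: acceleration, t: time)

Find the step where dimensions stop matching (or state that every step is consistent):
Step 2

Step 1: p = mv → LHS [L M T^-1], RHS [L M T^-1] ✓
Step 2: v = a·t² → LHS [L T^-1], RHS [L] ✗

The first dimensional inconsistency appears in step 2: v = a·t²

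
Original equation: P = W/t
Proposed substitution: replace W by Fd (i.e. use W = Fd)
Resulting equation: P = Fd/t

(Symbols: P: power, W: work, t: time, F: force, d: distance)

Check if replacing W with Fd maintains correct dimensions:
Yes

[W] = [L^2 M T^-2] and [Fd] = [L^2 M T^-2]. These match, so the substitution replaces a quantity by one of the same dimensions and the result P = Fd/t has LHS [L^2 M T^-3] vs RHS [L^2 M T^-3] — still consistent.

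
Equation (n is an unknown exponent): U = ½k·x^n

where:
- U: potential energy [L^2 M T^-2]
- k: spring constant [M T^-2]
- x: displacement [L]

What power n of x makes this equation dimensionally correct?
n = 2

U has dimensions [L^2 M T^-2]; x has dimensions [L].
The rest of the RHS has dimensions [M T^-2], so x^n must supply [L^2].
With n = 2: ½k·x^2 has dimensions [L^2 M T^-2], matching the LHS ✓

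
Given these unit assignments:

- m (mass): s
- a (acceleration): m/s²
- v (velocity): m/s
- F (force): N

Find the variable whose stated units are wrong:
m

The variable m (mass) should have units kg, not s.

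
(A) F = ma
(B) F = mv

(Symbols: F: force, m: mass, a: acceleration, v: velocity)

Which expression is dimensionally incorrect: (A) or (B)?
(B)

(A) F = ma: LHS [L M T^-2], RHS [L M T^-2] ✓
(B) F = mv: LHS [L M T^-2], RHS [L M T^-1] ✗

Expression (B) F = mv is dimensionally incorrect.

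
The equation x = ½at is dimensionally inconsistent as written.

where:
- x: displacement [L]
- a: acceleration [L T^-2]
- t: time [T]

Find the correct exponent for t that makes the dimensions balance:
The exponent of t should be 2: x = ½at^2

The LHS x has dimensions [L]; t has dimensions [T].
As written, the RHS ½at (exponent 1 on t) has dimensions [L T^-1], which does not match.
With exponent 2, the RHS ½at^2 has dimensions [L], matching the LHS.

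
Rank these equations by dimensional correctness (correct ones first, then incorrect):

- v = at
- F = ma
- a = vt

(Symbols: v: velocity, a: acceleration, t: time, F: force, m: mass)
Dimensionally correct: v = at, F = ma
Dimensionally incorrect: a = vt
Ordered (correct first, then incorrect): v = at, F = ma, a = vt

- v = at: LHS [L T^-1], RHS [L T^-1] → correct ✓
- F = ma: LHS [L M T^-2], RHS [L M T^-2] → correct ✓
- a = vt: LHS [L T^-2], RHS [L] → incorrect ✗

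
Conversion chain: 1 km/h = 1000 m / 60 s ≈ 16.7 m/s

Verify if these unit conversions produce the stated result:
The chain is incorrect (it contains an error).

Incorrect: 1 h = 3600 s, not 60 s (1 km/h ≈ 0.278 m/s)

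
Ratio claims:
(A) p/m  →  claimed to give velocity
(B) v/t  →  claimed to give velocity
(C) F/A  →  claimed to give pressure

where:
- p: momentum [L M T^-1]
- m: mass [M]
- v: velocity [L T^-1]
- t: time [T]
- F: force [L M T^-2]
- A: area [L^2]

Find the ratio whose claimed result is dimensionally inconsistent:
(B) v/t does not give velocity

(A) p/m: [L T^-1] = velocity [L T^-1] ✓
(B) v/t: [L T^-2] ≠ velocity [L T^-1] ✗
(C) F/A: [L^-1 M T^-2] = pressure [L^-1 M T^-2] ✓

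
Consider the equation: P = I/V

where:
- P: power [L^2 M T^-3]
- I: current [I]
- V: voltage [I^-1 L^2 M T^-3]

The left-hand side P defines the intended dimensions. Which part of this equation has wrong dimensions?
The right-hand side term I/V

P has dimensions [L^2 M T^-3], but I/V has dimensions [I^2 L^-2 M^-1 T^3], so the term I/V is dimensionally wrong for P.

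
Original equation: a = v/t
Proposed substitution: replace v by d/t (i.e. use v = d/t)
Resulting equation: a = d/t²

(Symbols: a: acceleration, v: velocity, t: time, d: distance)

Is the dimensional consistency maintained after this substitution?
Yes

[v] = [L T^-1] and [d/t] = [L T^-1]. These match, so the substitution replaces a quantity by one of the same dimensions and the result a = d/t² has LHS [L T^-2] vs RHS [L T^-2] — still consistent.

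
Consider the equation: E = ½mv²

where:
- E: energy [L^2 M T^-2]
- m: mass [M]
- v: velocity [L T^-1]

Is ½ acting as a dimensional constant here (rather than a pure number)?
No

E has dimensions [L^2 M T^-2] and mv² already has dimensions [L^2 M T^-2], so the equation balances without ½ contributing any dimensions. ½ is a pure (dimensionless) number; changing or removing it would not affect dimensional consistency.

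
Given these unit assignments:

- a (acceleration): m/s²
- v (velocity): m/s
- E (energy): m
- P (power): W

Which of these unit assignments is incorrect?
E

The variable E (energy) should have units J, not m.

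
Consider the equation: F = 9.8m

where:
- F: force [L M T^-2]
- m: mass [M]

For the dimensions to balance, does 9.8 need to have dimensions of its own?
Yes

F has dimensions [L M T^-2], while m alone has dimensions [M]. For the equation to balance, the factor 9.8 must carry dimensions [L T^-2] — it is a dimensional constant (a numerical value of a physical quantity with its units suppressed), not a pure number.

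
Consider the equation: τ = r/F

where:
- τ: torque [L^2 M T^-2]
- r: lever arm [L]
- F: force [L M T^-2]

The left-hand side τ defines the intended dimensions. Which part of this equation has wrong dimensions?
The right-hand side term r/F

τ has dimensions [L^2 M T^-2], but r/F has dimensions [M^-1 T^2], so the term r/F is dimensionally wrong for τ.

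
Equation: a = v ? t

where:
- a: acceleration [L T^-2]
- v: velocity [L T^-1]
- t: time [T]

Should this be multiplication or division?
division (÷): a = v ÷ t

a [L T^-2]; v [L T^-1]; t [T].
v × t → [L] ✗
v ÷ t → [L T^-2] ✓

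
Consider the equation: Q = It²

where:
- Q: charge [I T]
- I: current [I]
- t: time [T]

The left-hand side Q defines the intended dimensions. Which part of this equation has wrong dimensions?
The right-hand side term It²

Q has dimensions [I T], but It² has dimensions [I T^2], so the term It² is dimensionally wrong for Q.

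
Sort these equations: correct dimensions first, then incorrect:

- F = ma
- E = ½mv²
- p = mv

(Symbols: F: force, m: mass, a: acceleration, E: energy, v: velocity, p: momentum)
Dimensionally correct: F = ma, E = ½mv², p = mv
Dimensionally incorrect: none
Ordered (correct first, then incorrect): F = ma, E = ½mv², p = mv

- F = ma: LHS [L M T^-2], RHS [L M T^-2] → correct ✓
- E = ½mv²: LHS [L^2 M T^-2], RHS [L^2 M T^-2] → correct ✓
- p = mv: LHS [L M T^-1], RHS [L M T^-1] → correct ✓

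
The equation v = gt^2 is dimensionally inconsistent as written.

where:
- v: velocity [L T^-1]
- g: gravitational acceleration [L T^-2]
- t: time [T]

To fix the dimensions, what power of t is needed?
The exponent of t should be 1: v = gt

The LHS v has dimensions [L T^-1]; t has dimensions [T].
As written, the RHS gt^2 (exponent 2 on t) has dimensions [L], which does not match.
With exponent 1, the RHS gt has dimensions [L T^-1], matching the LHS.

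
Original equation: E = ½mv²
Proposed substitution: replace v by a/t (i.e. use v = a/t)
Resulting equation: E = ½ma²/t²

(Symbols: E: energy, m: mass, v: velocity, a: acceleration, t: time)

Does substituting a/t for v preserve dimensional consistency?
No

[v] = [L T^-1] and [a/t] = [L T^-3]. These differ, so the substitution replaces a quantity by one of different dimensions and the result E = ½ma²/t² has LHS [L^2 M T^-2] vs RHS [L^2 M T^-6] — inconsistent.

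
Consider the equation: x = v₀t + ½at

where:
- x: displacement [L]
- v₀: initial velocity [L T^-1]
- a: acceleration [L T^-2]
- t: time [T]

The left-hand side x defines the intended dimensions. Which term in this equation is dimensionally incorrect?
The term ½at

Checking each RHS term against the LHS:
- v₀t: [L] — matches x [L] ✓
- ½at: [L T^-1] — does NOT match x [L] ✗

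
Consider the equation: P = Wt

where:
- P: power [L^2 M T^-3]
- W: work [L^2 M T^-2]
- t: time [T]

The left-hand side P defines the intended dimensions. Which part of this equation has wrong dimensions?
The right-hand side term Wt

P has dimensions [L^2 M T^-3], but Wt has dimensions [L^2 M T^-1], so the term Wt is dimensionally wrong for P.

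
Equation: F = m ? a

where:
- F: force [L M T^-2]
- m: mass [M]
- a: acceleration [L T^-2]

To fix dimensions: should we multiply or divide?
multiplication (×): F = m × a

F [L M T^-2]; m [M]; a [L T^-2].
m × a → [L M T^-2] ✓
m ÷ a → [L^-1 M T^2] ✗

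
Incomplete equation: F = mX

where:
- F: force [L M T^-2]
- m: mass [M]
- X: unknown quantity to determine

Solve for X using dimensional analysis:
X = a (acceleration), dimensions [L T^-2]

F has dimensions [L M T^-2]; the rest of the RHS (m) has dimensions [M].
So X must have dimensions [L T^-2] — X = a (acceleration).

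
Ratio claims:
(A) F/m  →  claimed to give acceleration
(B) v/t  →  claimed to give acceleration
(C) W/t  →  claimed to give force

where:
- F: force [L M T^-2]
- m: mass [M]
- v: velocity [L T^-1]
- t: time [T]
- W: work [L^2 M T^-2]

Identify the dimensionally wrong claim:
(C) W/t does not give force

(A) F/m: [L T^-2] = acceleration [L T^-2] ✓
(B) v/t: [L T^-2] = acceleration [L T^-2] ✓
(C) W/t: [L^2 M T^-3] ≠ force [L M T^-2] ✗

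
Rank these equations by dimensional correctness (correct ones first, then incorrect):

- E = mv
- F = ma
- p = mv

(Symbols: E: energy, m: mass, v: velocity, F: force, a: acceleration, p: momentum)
Dimensionally correct: F = ma, p = mv
Dimensionally incorrect: E = mv
Ordered (correct first, then incorrect): F = ma, p = mv, E = mv

- E = mv: LHS [L^2 M T^-2], RHS [L M T^-1] → incorrect ✗
- F = ma: LHS [L M T^-2], RHS [L M T^-2] → correct ✓
- p = mv: LHS [L M T^-1], RHS [L M T^-1] → correct ✓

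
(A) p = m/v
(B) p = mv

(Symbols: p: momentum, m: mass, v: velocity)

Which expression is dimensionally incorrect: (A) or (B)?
(A)

(A) p = m/v: LHS [L M T^-1], RHS [L^-1 M T] ✗
(B) p = mv: LHS [L M T^-1], RHS [L M T^-1] ✓

Expression (A) p = m/v is dimensionally incorrect.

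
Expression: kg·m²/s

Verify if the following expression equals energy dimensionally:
No

The expression kg·m²/s has dimensions [L^2 M T^-1], but energy has dimensions [L^2 M T^-2].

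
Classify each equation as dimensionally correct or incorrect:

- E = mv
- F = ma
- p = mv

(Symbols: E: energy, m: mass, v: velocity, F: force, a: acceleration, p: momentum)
Dimensionally correct: F = ma, p = mv
Dimensionally incorrect: E = mv
Ordered (correct first, then incorrect): F = ma, p = mv, E = mv

- E = mv: LHS [L^2 M T^-2], RHS [L M T^-1] → incorrect ✗
- F = ma: LHS [L M T^-2], RHS [L M T^-2] → correct ✓
- p = mv: LHS [L M T^-1], RHS [L M T^-1] → correct ✓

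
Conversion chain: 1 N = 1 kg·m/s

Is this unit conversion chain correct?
The chain is incorrect (it contains an error).

Incorrect: Newton is kg·m/s², not kg·m/s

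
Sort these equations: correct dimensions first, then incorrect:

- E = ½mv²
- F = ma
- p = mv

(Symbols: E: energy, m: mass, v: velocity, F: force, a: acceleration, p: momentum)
Dimensionally correct: E = ½mv², F = ma, p = mv
Dimensionally incorrect: none
Ordered (correct first, then incorrect): E = ½mv², F = ma, p = mv

- E = ½mv²: LHS [L^2 M T^-2], RHS [L^2 M T^-2] → correct ✓
- F = ma: LHS [L M T^-2], RHS [L M T^-2] → correct ✓
- p = mv: LHS [L M T^-1], RHS [L M T^-1] → correct ✓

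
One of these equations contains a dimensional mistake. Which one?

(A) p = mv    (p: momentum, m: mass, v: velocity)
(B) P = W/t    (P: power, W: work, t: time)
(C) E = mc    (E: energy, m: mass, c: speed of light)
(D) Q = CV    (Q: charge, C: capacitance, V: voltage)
(C) E = mc

The equation (C) E = mc is dimensionally incorrect.

LHS (E): [L^2 M T^-2]
RHS (mc): [L M T^-1] ✗

The dimensions do not match. The other three equations balance.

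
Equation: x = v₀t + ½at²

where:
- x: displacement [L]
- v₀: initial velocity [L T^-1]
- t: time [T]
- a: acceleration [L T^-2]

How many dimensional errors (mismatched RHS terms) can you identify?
0

LHS x: [L]
- v₀t: [L] ✓
- ½at²: [L] ✓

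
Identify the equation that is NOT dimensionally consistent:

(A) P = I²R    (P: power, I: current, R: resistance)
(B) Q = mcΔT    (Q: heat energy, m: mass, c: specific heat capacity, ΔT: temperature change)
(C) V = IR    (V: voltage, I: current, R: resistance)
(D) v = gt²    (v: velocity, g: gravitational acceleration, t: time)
(D) v = gt²

The equation (D) v = gt² is dimensionally incorrect.

LHS (v): [L T^-1]
RHS (gt²): [L] ✗

The dimensions do not match. The other three equations balance.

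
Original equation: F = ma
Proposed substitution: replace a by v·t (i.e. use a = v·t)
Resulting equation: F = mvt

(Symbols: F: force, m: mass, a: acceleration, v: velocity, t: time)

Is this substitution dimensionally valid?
No

[a] = [L T^-2] and [v·t] = [L]. These differ, so the substitution replaces a quantity by one of different dimensions and the result F = mvt has LHS [L M T^-2] vs RHS [L M] — inconsistent.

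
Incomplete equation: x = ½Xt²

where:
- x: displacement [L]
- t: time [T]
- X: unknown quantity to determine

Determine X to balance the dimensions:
X = a (acceleration), dimensions [L T^-2]

x has dimensions [L]; the rest of the RHS (½ t²) has dimensions [T^2].
So X must have dimensions [L T^-2] — X = a (acceleration).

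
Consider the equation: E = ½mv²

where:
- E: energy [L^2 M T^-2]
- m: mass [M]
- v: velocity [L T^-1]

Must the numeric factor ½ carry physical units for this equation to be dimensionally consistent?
No

E has dimensions [L^2 M T^-2] and mv² already has dimensions [L^2 M T^-2], so the equation balances without ½ contributing any dimensions. ½ is a pure (dimensionless) number; changing or removing it would not affect dimensional consistency.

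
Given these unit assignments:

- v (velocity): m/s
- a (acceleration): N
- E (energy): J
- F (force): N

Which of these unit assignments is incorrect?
a

The variable a (acceleration) should have units m/s², not N.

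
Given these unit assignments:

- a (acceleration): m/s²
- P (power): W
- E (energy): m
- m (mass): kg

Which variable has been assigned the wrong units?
E

The variable E (energy) should have units J, not m.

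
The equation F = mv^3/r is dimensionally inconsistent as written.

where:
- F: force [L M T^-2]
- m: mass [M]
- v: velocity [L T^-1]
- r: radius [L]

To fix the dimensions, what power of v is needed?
The exponent of v should be 2: F = mv^2/r

The LHS F has dimensions [L M T^-2]; v has dimensions [L T^-1].
As written, the RHS mv^3/r (exponent 3 on v) has dimensions [L^2 M T^-3], which does not match.
With exponent 2, the RHS mv^2/r has dimensions [L M T^-2], matching the LHS.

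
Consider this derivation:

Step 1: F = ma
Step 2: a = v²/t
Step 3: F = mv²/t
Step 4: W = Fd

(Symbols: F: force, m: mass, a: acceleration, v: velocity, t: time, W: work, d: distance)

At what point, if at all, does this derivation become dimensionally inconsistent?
Step 2

Step 1: F = ma → LHS [L M T^-2], RHS [L M T^-2] ✓
Step 2: a = v²/t → LHS [L T^-2], RHS [L^2 T^-3] ✗

The first dimensional inconsistency appears in step 2: a = v²/t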